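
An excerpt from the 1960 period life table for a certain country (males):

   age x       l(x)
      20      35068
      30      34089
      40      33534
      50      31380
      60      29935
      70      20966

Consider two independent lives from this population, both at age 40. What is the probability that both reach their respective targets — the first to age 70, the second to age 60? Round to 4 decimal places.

p₁ = l(70)/l(40) = 20966/33534 = 0.625216; p₂ = l(60)/l(40) = 29935/33534 = 0.892676.
P(both) = p₁ × p₂ = 0.625216 × 0.892676 = 0.558115.

0.5581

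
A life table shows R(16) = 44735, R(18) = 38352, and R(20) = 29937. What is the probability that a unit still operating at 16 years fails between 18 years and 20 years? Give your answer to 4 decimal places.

0.1881

This is the probability of reaching 18 but not 20, conditional on being operational at 16: (R(18) − R(20)) / R(16).
= (38352 − 29937) / 44735 = 8415 / 44735 = 0.188108.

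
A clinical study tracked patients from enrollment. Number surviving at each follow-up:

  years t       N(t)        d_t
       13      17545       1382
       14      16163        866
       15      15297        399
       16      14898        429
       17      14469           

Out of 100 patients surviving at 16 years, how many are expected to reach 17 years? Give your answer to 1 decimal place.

97.1

The relevant probability is 14469/14898 = 0.971204.
Expected number = 100 × 0.971204 = 97.1.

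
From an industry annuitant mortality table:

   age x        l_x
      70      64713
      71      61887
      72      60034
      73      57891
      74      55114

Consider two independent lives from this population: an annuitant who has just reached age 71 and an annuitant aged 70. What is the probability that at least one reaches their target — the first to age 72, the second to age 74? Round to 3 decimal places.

p₁ = l_72/l_71 = 60034/61887 = 0.970058; p₂ = l_74/l_70 = 55114/64713 = 0.851668.
P(at least one) = 1 − (1−p₁)(1−p₂) = 1 − 0.029942 × 0.148332 = 0.995559.

0.996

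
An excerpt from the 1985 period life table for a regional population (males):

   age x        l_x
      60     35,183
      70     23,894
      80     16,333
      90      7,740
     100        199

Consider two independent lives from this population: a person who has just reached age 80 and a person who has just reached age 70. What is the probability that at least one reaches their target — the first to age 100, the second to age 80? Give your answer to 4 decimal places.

0.6874

p₁ = l_100/l_80 = 199/16,333 = 0.012184; p₂ = l_80/l_70 = 16,333/23,894 = 0.683561.
P(at least one) = 1 − (1−p₁)(1−p₂) = 1 − 0.987816 × 0.316439 = 0.687416.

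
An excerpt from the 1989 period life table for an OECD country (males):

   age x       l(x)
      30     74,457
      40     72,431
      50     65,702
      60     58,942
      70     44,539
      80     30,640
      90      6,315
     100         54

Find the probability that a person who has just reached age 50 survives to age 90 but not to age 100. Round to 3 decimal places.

This is the probability of reaching 90 but not 100, conditional on being alive at 50: (l(90) − l(100)) / l(50).
= (6,315 − 54) / 65,702 = 6,261 / 65,702 = 0.095294.

0.095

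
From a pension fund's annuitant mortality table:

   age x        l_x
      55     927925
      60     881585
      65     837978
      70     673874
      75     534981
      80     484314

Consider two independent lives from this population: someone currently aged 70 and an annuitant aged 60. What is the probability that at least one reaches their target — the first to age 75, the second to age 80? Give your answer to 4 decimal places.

p₁ = l_75/l_70 = 534981/673874 = 0.793889; p₂ = l_80/l_60 = 484314/881585 = 0.549367.
P(at least one) = 1 − (1−p₁)(1−p₂) = 1 − 0.206111 × 0.450633 = 0.907120.

0.9071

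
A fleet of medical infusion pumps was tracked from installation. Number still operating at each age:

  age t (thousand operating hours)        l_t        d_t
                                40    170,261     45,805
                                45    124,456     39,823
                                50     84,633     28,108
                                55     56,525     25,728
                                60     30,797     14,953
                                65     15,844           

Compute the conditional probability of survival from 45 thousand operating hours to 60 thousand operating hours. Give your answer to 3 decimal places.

The conditional survival probability is l_60/l_45 = 30,797/124,456 = 0.247453.

0.247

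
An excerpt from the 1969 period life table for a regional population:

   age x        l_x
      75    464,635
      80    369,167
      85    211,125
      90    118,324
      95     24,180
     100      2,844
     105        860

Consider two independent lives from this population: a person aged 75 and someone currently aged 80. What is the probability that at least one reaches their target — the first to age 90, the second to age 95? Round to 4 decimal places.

0.3035

p₁ = l_90/l_75 = 118,324/464,635 = 0.254660; p₂ = l_95/l_80 = 24,180/369,167 = 0.065499.
P(at least one) = 1 − (1−p₁)(1−p₂) = 1 − 0.745340 × 0.934501 = 0.303479.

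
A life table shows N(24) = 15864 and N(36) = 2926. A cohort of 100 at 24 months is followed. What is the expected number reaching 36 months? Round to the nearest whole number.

The relevant probability is 2926/15864 = 0.184443.
Expected number = 100 × 0.184443 = 18.

18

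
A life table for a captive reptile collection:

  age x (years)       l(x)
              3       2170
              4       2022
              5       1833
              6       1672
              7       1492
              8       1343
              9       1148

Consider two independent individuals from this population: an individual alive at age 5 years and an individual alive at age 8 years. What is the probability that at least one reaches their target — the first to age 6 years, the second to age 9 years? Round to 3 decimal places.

0.987

p₁ = l(6)/l(5) = 1672/1833 = 0.912166; p₂ = l(9)/l(8) = 1148/1343 = 0.854803.
P(at least one) = 1 − (1−p₁)(1−p₂) = 1 − 0.087834 × 0.145197 = 0.987247.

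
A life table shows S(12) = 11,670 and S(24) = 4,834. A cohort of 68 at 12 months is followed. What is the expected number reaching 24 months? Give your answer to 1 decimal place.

28.2

The relevant probability is 4,834/11,670 = 0.414225.
Expected number = 68 × 0.414225 = 28.2.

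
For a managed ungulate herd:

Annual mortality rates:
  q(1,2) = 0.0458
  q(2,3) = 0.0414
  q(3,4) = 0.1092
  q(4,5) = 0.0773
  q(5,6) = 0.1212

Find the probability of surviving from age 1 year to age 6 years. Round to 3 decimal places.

0.661

Survival from 1 to 6 is the product of surviving each interval: (1 − 0.0458) × (1 − 0.0414) × (1 − 0.1092) × (1 − 0.0773) × (1 − 0.1212).
= 0.9542 × 0.9586 × 0.8908 × 0.9227 × 0.8788 = 0.660705.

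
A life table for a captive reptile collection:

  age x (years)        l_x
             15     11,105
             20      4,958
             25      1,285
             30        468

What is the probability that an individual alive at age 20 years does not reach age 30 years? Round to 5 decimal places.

P(die before 30 | alive at 20) = 1 − l_30/l_20 = 1 − 468/4,958 = (4,490)/4,958 = 0.905607.

0.90561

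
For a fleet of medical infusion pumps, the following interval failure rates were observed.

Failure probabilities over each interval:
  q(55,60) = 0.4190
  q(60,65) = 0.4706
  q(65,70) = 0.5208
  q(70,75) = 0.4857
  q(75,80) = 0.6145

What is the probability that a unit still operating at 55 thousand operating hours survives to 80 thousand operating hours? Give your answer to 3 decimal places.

0.029

P(survive 55→80) = (1 − 0.4190) × (1 − 0.4706) × (1 − 0.5208) × (1 − 0.4857) × (1 − 0.6145).
= 0.5810 × 0.5294 × 0.4792 × 0.5143 × 0.3855 = 0.029223.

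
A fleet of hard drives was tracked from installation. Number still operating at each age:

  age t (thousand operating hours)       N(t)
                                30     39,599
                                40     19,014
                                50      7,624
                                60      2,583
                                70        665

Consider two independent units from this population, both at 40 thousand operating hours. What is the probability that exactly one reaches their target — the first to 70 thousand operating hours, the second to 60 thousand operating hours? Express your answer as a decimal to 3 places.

p₁ = N(70)/N(40) = 665/19,014 = 0.034974; p₂ = N(60)/N(40) = 2,583/19,014 = 0.135847.
P(exactly one) = p₁(1−p₂) + (1−p₁)p₂ = 0.030223 + 0.131096 = 0.161319.

0.161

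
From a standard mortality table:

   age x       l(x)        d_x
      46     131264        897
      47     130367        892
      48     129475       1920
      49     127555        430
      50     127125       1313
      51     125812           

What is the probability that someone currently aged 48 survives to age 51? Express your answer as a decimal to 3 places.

0.972

The conditional survival probability is l(51)/l(48) = 125812/129475 = 0.971709.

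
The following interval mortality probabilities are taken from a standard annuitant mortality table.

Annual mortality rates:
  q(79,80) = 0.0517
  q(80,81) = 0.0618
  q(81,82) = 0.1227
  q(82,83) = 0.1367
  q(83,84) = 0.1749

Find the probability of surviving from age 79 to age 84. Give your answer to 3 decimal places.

0.556

P(survive 79→84) = (1 − 0.0517) × (1 − 0.0618) × (1 − 0.1227) × (1 − 0.1367) × (1 − 0.1749).
= 0.9483 × 0.9382 × 0.8773 × 0.8633 × 0.8251 = 0.555978.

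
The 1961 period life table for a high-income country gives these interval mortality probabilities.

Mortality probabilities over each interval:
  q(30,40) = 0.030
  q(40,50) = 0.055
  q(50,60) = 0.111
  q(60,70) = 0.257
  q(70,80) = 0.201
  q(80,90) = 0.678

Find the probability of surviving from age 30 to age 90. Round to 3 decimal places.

Survival from 30 to 90 is the product of surviving each interval: (1 − 0.030) × (1 − 0.055) × (1 − 0.111) × (1 − 0.257) × (1 − 0.201) × (1 − 0.678).
= 0.970 × 0.945 × 0.889 × 0.743 × 0.799 × 0.322 = 0.155775.

0.156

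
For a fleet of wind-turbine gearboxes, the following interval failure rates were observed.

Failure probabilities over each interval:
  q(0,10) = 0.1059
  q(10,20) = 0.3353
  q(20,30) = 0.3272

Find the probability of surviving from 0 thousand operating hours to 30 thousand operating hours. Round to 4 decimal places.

0.3999

P(survive 0→30) = (1 − 0.1059) × (1 − 0.3353) × (1 − 0.3272).
= 0.8941 × 0.6647 × 0.6728 = 0.399851.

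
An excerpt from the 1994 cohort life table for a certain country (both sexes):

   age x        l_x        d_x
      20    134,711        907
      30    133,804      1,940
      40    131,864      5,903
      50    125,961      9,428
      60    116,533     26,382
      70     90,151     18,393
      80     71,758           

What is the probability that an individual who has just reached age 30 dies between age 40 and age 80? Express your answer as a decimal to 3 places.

We want 10|40q30 = (l_40 − l_80)/l_30.
This is the probability of reaching 40 but not 80, conditional on being alive at 30: (l_40 − l_80) / l_30.
= (131,864 − 71,758) / 133,804 = 60,106 / 133,804 = 0.449209.

0.449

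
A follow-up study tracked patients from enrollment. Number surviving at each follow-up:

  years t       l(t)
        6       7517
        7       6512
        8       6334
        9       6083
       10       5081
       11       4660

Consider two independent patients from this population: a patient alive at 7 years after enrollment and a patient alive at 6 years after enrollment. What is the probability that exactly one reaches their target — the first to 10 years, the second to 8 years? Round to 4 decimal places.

0.3080

p₁ = l(10)/l(7) = 5081/6512 = 0.780252; p₂ = l(8)/l(6) = 6334/7517 = 0.842623.
P(exactly one) = p₁(1−p₂) + (1−p₁)p₂ = 0.122794 + 0.185165 = 0.307958.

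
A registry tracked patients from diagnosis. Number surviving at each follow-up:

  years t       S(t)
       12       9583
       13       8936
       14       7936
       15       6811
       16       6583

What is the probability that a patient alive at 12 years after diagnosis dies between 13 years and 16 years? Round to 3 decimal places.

0.246

This is the probability of reaching 13 but not 16, conditional on being alive at 12: (S(13) − S(16)) / S(12).
= (8936 − 6583) / 9583 = 2353 / 9583 = 0.245539.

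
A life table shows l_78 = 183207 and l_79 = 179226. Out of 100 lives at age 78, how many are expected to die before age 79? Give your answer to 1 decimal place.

2.2

The relevant probability is 1 − 179226/183207 = 0.021730.
Expected number = 100 × 0.021730 = 2.2.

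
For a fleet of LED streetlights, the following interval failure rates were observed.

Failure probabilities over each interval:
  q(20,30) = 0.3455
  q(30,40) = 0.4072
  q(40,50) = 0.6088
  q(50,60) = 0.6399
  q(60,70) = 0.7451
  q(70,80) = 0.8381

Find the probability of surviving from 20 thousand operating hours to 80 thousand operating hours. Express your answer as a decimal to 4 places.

Chaining the interval survival probabilities: (1 − 0.3455) × (1 − 0.4072) × (1 − 0.6088) × (1 − 0.6399) × (1 − 0.7451) × (1 − 0.8381).
= 0.6545 × 0.5928 × 0.3912 × 0.3601 × 0.2549 × 0.1619 = 0.002256.

0.0023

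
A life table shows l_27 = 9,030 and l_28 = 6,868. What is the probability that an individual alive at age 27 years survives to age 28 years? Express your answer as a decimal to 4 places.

0.7606

The conditional survival probability is l_28/l_27 = 6,868/9,030 = 0.760576.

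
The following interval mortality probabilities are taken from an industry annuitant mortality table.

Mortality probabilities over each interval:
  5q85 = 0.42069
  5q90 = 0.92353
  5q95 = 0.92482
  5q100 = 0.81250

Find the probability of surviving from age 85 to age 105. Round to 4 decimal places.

0.0006

The overall survival probability is (1 − 0.42069) × (1 − 0.92353) × (1 − 0.92482) × (1 − 0.81250).
= 0.57931 × 0.07647 × 0.07518 × 0.18750 = 0.000624.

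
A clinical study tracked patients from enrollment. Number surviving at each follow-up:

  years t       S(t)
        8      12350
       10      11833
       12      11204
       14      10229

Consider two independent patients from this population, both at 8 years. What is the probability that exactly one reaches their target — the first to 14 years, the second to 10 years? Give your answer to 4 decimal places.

p₁ = S(14)/S(8) = 10229/12350 = 0.828259; p₂ = S(10)/S(8) = 11833/12350 = 0.958138.
P(exactly one) = p₁(1−p₂) + (1−p₁)p₂ = 0.034673 + 0.164552 = 0.199224.

0.1992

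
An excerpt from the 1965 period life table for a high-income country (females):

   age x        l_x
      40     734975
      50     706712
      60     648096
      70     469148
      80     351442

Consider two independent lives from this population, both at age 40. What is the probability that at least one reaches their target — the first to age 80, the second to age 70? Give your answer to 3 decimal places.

p₁ = l_80/l_40 = 351442/734975 = 0.478169; p₂ = l_70/l_40 = 469148/734975 = 0.638318.
P(at least one) = 1 − (1−p₁)(1−p₂) = 1 − 0.521831 × 0.361682 = 0.811263.

0.811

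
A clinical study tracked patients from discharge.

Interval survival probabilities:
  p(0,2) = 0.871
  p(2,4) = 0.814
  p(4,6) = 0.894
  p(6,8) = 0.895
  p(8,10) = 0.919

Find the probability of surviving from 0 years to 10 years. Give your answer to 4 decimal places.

0.5213

The overall survival probability is 0.871 × 0.814 × 0.894 × 0.895 × 0.919.
= 0.521337.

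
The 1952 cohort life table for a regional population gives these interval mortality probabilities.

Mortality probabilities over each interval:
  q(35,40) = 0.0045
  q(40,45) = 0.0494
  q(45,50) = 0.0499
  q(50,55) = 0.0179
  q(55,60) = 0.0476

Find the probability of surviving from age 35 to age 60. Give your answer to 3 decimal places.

0.841

The overall survival probability is (1 − 0.0045) × (1 − 0.0494) × (1 − 0.0499) × (1 − 0.0179) × (1 − 0.0476).
= 0.9955 × 0.9506 × 0.9501 × 0.9821 × 0.9524 = 0.840976.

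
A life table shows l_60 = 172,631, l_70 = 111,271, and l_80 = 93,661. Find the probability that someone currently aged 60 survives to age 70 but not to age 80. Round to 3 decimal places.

This is the probability of reaching 70 but not 80, conditional on being alive at 60: (l_70 − l_80) / l_60.
= (111,271 − 93,661) / 172,631 = 17,610 / 172,631 = 0.102009.

0.102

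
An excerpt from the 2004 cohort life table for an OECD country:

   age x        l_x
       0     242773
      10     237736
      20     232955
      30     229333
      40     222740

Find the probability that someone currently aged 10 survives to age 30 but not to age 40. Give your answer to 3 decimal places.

We want 20|10q10 = (l_30 − l_40)/l_10.
This is the probability of reaching 30 but not 40, conditional on being alive at 10: (l_30 − l_40) / l_10.
= (229333 − 222740) / 237736 = 6593 / 237736 = 0.027732.

0.028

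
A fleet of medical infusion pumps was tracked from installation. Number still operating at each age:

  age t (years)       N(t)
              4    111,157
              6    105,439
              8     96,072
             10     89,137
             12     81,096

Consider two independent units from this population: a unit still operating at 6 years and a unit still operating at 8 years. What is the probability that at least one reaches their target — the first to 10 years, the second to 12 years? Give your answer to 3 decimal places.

0.976

p₁ = N(10)/N(6) = 89,137/105,439 = 0.845389; p₂ = N(12)/N(8) = 81,096/96,072 = 0.844117.
P(at least one) = 1 − (1−p₁)(1−p₂) = 1 − 0.154611 × 0.155883 = 0.975899.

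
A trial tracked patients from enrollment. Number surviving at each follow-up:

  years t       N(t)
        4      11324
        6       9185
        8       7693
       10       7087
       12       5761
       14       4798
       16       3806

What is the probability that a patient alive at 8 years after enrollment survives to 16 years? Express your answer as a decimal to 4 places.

0.4947

The conditional survival probability is N(16)/N(8) = 3806/7693 = 0.494735.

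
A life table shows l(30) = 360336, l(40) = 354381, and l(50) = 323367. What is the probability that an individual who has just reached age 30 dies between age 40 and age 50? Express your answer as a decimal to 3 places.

0.086

This is the probability of reaching 40 but not 50, conditional on being alive at 30: (l(40) − l(50)) / l(30).
= (354381 − 323367) / 360336 = 31014 / 360336 = 0.086070.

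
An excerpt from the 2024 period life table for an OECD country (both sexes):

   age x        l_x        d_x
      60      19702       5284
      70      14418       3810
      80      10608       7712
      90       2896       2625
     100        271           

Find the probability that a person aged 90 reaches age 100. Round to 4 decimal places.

0.0936

The conditional survival probability is l_100/l_90 = 271/2896 = 0.093577.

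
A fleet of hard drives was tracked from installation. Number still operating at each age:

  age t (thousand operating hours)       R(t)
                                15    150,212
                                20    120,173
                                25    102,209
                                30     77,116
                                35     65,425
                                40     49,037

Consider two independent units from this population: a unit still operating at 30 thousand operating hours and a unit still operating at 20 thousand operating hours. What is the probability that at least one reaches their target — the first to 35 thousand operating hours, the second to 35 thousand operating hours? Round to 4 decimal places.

0.9309

p₁ = R(35)/R(30) = 65,425/77,116 = 0.848397; p₂ = R(35)/R(20) = 65,425/120,173 = 0.544423.
P(at least one) = 1 − (1−p₁)(1−p₂) = 1 − 0.151603 × 0.455577 = 0.930933.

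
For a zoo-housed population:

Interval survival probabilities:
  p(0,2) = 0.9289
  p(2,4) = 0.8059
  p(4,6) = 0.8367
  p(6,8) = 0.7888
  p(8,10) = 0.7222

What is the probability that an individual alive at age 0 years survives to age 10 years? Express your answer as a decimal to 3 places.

Survival from 0 to 10 is the product of surviving each interval: 0.9289 × 0.8059 × 0.8367 × 0.7888 × 0.7222.
= 0.356816.

0.357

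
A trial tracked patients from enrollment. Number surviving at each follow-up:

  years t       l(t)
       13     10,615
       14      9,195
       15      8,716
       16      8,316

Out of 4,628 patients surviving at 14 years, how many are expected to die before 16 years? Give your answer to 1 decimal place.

The relevant probability is 1 − 8,316/9,195 = 0.095595.
Expected number = 4,628 × 0.095595 = 442.4.

442.4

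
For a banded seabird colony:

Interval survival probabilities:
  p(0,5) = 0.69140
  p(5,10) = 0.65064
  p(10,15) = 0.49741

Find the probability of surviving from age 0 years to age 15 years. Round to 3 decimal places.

P(survive 0→15) = 0.69140 × 0.65064 × 0.49741.
= 0.223761.

0.224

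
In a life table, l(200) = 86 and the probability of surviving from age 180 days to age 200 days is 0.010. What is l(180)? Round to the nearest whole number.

l(180) = l(200) / p = 86 / 0.010 = 8600.

8600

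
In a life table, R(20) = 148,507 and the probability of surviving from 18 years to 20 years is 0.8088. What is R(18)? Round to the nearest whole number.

R(18) = R(20) / p = 148,507 / 0.8088 = 183614.

183614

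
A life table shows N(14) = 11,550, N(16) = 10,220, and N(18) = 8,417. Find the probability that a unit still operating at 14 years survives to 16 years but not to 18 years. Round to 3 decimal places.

0.156

This is the probability of reaching 16 but not 18, conditional on being operational at 14: (N(16) − N(18)) / N(14).
= (10,220 − 8,417) / 11,550 = 1,803 / 11,550 = 0.156104.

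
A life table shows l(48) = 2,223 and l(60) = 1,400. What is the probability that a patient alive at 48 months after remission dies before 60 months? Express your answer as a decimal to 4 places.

P(die before 60 | alive at 48) = 1 − l(60)/l(48) = 1 − 1,400/2,223 = (823)/2,223 = 0.370220.

0.3702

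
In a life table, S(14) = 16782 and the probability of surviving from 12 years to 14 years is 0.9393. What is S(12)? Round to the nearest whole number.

17866

S(12) = S(14) / p = 16782 / 0.9393 = 17866.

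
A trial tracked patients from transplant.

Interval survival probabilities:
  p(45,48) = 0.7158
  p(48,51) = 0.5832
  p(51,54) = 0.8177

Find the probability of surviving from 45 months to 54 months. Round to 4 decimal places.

0.3414

Chaining the interval survival probabilities: 0.7158 × 0.5832 × 0.8177.
= 0.341353.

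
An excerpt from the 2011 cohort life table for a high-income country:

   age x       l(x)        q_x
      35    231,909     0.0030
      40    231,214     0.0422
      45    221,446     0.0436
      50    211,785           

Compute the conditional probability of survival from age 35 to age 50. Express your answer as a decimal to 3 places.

The conditional survival probability is l(50)/l(35) = 211,785/231,909 = 0.913225.

0.913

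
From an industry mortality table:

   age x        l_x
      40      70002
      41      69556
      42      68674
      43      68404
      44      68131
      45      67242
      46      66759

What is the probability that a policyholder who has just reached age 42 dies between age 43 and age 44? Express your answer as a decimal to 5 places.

This is the probability of reaching 43 but not 44, conditional on being alive at 42: (l_43 − l_44) / l_42.
= (68404 − 68131) / 68674 = 273 / 68674 = 0.003975.

0.00398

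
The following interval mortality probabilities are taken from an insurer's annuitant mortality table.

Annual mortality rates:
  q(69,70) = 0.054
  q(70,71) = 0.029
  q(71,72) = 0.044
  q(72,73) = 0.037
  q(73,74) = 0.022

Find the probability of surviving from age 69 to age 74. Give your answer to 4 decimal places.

0.8271

The overall survival probability is (1 − 0.054) × (1 − 0.029) × (1 − 0.044) × (1 − 0.037) × (1 − 0.022).
= 0.946 × 0.971 × 0.956 × 0.963 × 0.978 = 0.827053.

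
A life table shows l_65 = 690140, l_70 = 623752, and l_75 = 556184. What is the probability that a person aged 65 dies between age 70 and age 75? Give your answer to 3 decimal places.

We want 5|5q65 = (l_70 − l_75)/l_65.
This is the probability of reaching 70 but not 75, conditional on being alive at 65: (l_70 − l_75) / l_65.
= (623752 − 556184) / 690140 = 67568 / 690140 = 0.097905.

0.098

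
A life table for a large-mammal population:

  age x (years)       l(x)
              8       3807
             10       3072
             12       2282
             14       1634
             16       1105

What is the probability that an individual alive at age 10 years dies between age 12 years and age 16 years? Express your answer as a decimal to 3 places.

This is the probability of reaching 12 but not 16, conditional on being alive at 10: (l(12) − l(16)) / l(10).
= (2282 − 1105) / 3072 = 1177 / 3072 = 0.383138.

0.383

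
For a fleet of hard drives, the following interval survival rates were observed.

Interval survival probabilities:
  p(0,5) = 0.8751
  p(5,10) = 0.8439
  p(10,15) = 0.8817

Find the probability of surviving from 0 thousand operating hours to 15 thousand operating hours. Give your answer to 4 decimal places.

0.6511

The overall survival probability is 0.8751 × 0.8439 × 0.8817.
= 0.651133.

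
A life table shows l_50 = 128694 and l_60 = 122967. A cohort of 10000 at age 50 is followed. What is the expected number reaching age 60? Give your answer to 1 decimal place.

The relevant probability is 122967/128694 = 0.955499.
Expected number = 10000 × 0.955499 = 9555.0.

9555.0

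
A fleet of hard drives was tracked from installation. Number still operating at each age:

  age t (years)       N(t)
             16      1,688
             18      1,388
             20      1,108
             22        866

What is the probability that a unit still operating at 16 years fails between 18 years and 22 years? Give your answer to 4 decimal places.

This is the probability of reaching 18 but not 22, conditional on being operational at 16: (N(18) − N(22)) / N(16).
= (1,388 − 866) / 1,688 = 522 / 1,688 = 0.309242.

0.3092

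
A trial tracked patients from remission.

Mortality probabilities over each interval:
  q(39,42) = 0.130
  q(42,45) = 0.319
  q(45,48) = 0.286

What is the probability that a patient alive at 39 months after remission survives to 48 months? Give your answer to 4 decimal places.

0.4230

P(survive 39→48) = (1 − 0.130) × (1 − 0.319) × (1 − 0.286).
= 0.870 × 0.681 × 0.714 = 0.423024.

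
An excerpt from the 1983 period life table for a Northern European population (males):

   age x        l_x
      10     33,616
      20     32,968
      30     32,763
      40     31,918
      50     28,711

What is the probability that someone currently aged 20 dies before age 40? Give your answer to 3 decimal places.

0.032

P(die before 40 | alive at 20) = 1 − l_40/l_20 = 1 − 31,918/32,968 = (1,050)/32,968 = 0.031849.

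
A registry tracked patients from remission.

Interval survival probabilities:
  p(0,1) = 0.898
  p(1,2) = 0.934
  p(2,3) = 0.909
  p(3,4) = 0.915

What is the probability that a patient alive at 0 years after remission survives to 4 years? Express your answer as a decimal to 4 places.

0.6976

P(survive 0→4) = 0.898 × 0.934 × 0.909 × 0.915.
= 0.697603.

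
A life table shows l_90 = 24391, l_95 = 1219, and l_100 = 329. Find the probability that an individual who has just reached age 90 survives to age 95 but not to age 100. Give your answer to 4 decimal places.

This is the probability of reaching 95 but not 100, conditional on being alive at 90: (l_95 − l_100) / l_90.
= (1219 − 329) / 24391 = 890 / 24391 = 0.036489.

0.0365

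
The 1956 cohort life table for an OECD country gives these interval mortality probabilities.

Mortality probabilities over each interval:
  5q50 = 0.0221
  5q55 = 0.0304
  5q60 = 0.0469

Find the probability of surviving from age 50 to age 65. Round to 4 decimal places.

15p50 = (1 − 0.0221) × (1 − 0.0304) × (1 − 0.0469).
= 0.9779 × 0.9696 × 0.9531 = 0.903703.

0.9037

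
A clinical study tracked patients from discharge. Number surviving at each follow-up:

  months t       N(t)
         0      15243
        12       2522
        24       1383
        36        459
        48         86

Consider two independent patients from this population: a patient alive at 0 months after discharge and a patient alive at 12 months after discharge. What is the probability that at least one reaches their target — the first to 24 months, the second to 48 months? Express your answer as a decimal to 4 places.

p₁ = N(24)/N(0) = 1383/15243 = 0.090730; p₂ = N(48)/N(12) = 86/2522 = 0.034100.
P(at least one) = 1 − (1−p₁)(1−p₂) = 1 − 0.909270 × 0.965900 = 0.121736.

0.1217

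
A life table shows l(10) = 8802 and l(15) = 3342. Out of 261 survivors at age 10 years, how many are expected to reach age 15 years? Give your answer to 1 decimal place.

The relevant probability is 3342/8802 = 0.379686.
Expected number = 261 × 0.379686 = 99.1.

99.1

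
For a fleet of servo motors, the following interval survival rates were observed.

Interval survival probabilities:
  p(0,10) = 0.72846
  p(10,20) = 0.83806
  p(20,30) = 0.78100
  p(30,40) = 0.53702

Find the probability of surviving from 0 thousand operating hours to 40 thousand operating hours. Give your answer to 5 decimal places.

0.25605

The overall survival probability is 0.72846 × 0.83806 × 0.78100 × 0.53702.
= 0.256049.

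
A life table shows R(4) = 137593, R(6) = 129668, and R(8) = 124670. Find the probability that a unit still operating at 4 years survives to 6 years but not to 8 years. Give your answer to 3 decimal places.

0.036

This is the probability of reaching 6 but not 8, conditional on being operational at 4: (R(6) − R(8)) / R(4).
= (129668 − 124670) / 137593 = 4998 / 137593 = 0.036325.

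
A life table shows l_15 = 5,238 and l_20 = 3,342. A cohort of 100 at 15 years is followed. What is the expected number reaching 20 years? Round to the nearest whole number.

The relevant probability is 3,342/5,238 = 0.638030.
Expected number = 100 × 0.638030 = 64.

64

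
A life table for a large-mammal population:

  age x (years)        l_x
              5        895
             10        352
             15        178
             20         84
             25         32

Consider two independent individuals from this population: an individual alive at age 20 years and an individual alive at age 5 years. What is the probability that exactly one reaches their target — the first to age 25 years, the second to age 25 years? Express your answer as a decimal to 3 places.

0.389

p₁ = l_25/l_20 = 32/84 = 0.380952; p₂ = l_25/l_5 = 32/895 = 0.035754.
P(exactly one) = p₁(1−p₂) + (1−p₁)p₂ = 0.367331 + 0.022133 = 0.389465.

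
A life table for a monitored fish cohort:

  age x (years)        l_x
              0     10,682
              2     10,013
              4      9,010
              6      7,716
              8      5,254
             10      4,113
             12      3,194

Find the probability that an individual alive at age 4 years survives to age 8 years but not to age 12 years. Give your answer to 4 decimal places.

0.2286

This is the probability of reaching 8 but not 12, conditional on being alive at 4: (l_8 − l_12) / l_4.
= (5,254 − 3,194) / 9,010 = 2,060 / 9,010 = 0.228635.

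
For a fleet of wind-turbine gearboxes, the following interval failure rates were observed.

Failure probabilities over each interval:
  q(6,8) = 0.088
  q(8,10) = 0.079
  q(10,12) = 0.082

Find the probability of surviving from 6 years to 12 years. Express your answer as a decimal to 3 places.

0.771

P(survive 6→12) = (1 − 0.088) × (1 − 0.079) × (1 − 0.082).
= 0.912 × 0.921 × 0.918 = 0.771076.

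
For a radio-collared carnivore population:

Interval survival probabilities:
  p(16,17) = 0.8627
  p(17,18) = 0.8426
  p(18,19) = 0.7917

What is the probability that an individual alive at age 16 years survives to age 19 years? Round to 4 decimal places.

Chaining the interval survival probabilities: 0.8627 × 0.8426 × 0.7917.
= 0.575495.

0.5755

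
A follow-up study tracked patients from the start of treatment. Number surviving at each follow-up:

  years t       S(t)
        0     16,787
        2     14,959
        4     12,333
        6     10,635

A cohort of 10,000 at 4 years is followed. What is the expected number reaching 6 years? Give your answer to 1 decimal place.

8623.2

The relevant probability is 10,635/12,333 = 0.862321.
Expected number = 10,000 × 0.862321 = 8623.2.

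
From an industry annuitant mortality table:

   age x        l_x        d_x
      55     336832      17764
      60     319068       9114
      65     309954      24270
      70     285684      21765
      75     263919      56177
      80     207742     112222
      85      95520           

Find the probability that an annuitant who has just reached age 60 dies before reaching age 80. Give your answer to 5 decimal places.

0.34891

P(die before 80 | alive at 60) = 1 − l_80/l_60 = 1 − 207742/319068 = (111326)/319068 = 0.348910.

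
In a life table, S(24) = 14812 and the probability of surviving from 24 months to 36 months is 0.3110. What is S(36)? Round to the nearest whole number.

S(36) = S(24) × p = 14812 × 0.3110 = 4607.

4607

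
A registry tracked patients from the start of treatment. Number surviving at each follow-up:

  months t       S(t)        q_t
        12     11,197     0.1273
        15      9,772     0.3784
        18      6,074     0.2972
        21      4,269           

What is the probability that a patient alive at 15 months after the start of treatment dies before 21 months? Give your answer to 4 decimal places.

0.5631

P(die before 21 | alive at 15) = 1 − S(21)/S(15) = 1 − 4,269/9,772 = (5,503)/9,772 = 0.563140.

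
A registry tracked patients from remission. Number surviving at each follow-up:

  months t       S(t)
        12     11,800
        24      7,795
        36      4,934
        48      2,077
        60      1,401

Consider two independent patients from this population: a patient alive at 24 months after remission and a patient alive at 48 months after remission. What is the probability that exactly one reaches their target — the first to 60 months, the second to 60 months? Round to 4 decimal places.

0.6118

p₁ = S(60)/S(24) = 1,401/7,795 = 0.179731; p₂ = S(60)/S(48) = 1,401/2,077 = 0.674531.
P(exactly one) = p₁(1−p₂) + (1−p₁)p₂ = 0.058497 + 0.553297 = 0.611794.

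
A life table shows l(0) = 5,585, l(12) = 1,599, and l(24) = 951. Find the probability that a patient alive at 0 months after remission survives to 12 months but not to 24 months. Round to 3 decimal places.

This is the probability of reaching 12 but not 24, conditional on being alive at 0: (l(12) − l(24)) / l(0).
= (1,599 − 951) / 5,585 = 648 / 5,585 = 0.116025.

0.116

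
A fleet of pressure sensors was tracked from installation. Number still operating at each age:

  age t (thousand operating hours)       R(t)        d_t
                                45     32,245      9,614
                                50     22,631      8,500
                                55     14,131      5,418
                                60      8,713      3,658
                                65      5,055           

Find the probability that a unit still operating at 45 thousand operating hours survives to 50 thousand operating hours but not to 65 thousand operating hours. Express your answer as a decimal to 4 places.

This is the probability of reaching 50 but not 65, conditional on being operational at 45: (R(50) − R(65)) / R(45).
= (22,631 − 5,055) / 32,245 = 17,576 / 32,245 = 0.545077.

0.5451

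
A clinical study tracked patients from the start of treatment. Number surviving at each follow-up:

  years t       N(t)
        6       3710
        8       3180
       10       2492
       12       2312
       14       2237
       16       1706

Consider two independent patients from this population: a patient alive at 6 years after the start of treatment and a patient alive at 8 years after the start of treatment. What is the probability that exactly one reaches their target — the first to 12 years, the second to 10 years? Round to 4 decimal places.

0.4301

p₁ = N(12)/N(6) = 2312/3710 = 0.623181; p₂ = N(10)/N(8) = 2492/3180 = 0.783648.
P(exactly one) = p₁(1−p₂) + (1−p₁)p₂ = 0.134826 + 0.295293 = 0.430120.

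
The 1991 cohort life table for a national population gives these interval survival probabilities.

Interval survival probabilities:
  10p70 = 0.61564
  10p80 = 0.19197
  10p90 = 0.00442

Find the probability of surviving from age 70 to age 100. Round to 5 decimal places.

Survival from 70 to 100 is the product of surviving each interval: 0.61564 × 0.19197 × 0.00442.
= 0.000522.

0.00052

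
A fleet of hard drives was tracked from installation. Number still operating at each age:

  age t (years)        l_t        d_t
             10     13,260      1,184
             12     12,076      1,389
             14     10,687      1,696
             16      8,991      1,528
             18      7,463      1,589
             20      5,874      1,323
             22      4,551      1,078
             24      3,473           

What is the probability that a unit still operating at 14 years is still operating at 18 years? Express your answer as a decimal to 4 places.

0.6983

The conditional survival probability is l_18/l_14 = 7,463/10,687 = 0.698325.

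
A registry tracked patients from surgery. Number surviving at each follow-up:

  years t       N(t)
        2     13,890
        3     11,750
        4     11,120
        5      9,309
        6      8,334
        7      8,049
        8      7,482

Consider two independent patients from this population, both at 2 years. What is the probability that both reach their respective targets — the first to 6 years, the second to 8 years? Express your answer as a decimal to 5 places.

p₁ = N(6)/N(2) = 8,334/13,890 = 0.600000; p₂ = N(8)/N(2) = 7,482/13,890 = 0.538661.
P(both) = p₁ × p₂ = 0.600000 × 0.538661 = 0.323197.

0.32320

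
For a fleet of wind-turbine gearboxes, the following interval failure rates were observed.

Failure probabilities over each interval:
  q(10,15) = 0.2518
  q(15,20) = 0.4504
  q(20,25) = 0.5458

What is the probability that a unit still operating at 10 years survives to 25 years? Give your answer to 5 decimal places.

0.18677

P(survive 10→25) = (1 − 0.2518) × (1 − 0.4504) × (1 − 0.5458).
= 0.7482 × 0.5496 × 0.4542 = 0.186772.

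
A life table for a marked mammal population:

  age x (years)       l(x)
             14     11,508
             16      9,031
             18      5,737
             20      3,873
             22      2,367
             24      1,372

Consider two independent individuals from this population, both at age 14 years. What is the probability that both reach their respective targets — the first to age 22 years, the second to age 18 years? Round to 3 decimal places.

0.103

p₁ = l(22)/l(14) = 2,367/11,508 = 0.205683; p₂ = l(18)/l(14) = 5,737/11,508 = 0.498523.
P(both) = p₁ × p₂ = 0.205683 × 0.498523 = 0.102538.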